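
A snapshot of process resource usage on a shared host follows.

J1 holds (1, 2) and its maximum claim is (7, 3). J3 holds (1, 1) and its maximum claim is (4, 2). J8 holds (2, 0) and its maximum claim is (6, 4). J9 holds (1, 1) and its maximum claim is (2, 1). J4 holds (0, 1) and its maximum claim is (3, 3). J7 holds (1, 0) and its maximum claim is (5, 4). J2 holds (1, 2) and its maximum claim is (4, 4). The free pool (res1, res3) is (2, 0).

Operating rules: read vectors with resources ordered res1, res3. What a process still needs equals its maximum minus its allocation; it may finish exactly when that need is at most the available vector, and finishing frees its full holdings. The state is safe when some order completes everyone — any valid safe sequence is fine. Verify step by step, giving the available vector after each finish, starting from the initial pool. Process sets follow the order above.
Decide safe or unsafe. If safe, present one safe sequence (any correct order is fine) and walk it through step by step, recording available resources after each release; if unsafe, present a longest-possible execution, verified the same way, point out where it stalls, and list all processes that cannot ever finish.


SAFE. One safe sequence: J9, J3, J2, J4, J7, J1, J8.
Key observation: J3 marks the first exact bind of the order: its need (3, 1) fits the free (3, 1) with zero slack on a requested resource.
Walking it through:
  pool = (2, 0)
  J9 needs (1, 0) <= (2, 0) -> finishes; pool += (1, 1) = (3, 1)
  J3 needs (3, 1) <= (3, 1) -> finishes; pool += (1, 1) = (4, 2)
  J2 needs (3, 2) <= (4, 2) -> finishes; pool += (1, 2) = (5, 4)
  J4 needs (3, 2) <= (5, 4) -> finishes; pool += (0, 1) = (5, 5)
  J7 needs (4, 4) <= (5, 5) -> finishes; pool += (1, 0) = (6, 5)
  J1 needs (6, 1) <= (6, 5) -> finishes; pool += (1, 2) = (7, 7)
  J8 needs (4, 4) <= (7, 7) -> finishes; pool += (2, 0) = (9, 7)


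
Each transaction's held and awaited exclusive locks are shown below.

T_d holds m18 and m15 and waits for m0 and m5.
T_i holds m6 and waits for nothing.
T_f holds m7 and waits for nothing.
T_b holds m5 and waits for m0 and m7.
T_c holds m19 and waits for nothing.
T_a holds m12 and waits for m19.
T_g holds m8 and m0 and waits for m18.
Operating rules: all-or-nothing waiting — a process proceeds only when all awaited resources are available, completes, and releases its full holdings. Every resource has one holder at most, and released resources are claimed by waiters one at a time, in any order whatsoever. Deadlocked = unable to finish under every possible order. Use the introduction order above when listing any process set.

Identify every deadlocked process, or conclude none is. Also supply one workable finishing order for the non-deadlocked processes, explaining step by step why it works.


Deadlocked set: T_d, T_b and T_g.
Key observation: the waits loop around T_d -> T_b -> T_g -> T_d with no way out; no other process is dragged down with it.
The rest can finish in the order T_f, T_i, T_c, T_a.
Verifying each step:
  T_f waits on nothing -> runs at once and releases m7
  T_i waits on nothing -> runs at once and releases m6
  T_c waits on nothing -> runs at once and releases m19
  T_a waits on m19 — all released -> runs and releases m12


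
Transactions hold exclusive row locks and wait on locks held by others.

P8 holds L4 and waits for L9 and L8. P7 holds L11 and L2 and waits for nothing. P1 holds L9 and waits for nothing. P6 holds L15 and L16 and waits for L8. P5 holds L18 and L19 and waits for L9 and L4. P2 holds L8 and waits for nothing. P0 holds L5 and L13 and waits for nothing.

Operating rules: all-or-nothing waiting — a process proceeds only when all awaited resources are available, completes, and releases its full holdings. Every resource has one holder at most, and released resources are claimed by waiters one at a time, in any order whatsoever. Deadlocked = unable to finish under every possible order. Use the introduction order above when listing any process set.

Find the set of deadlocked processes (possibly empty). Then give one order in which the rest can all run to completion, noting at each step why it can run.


Nothing here is deadlocked.
Key observation: there is no circular wait here — follow any chain and it reaches a process that is free to run now.
One completion order for the rest: P2, P6, P1, P8, P5, P0, P7.
Verifying each step:
  P2 waits on nothing -> runs at once and releases L8
  P6 waits on L8 — all released -> runs and releases L15 and L16
  P1 waits on nothing -> runs at once and releases L9
  P8 waits on L9 and L8 — all released -> runs and releases L4
  P5 waits on L9 and L4 — all released -> runs and releases L18 and L19
  P0 waits on nothing -> runs at once and releases L5 and L13
  P7 waits on nothing -> runs at once and releases L11 and L2


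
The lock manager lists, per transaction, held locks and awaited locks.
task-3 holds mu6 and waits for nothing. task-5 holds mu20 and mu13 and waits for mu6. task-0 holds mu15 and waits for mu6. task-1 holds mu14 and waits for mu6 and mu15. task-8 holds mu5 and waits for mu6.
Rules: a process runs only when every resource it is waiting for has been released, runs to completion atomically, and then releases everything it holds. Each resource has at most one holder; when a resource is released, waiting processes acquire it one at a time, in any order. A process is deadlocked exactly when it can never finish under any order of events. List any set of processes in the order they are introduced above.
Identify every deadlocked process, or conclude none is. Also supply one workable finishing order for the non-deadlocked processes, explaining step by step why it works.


Nothing here is deadlocked.
Key observation: every chain of waits terminates; starting from the processes that wait on nothing, all the rest unlock in turn.
A valid finishing order for the others: task-3, task-0, task-8, task-1, task-5.
Walking it through:
  run task-3 (it waits on nothing); releases mu6
  task-0 waits on mu6 — all released -> runs and releases mu15
  task-8 waits on mu6 — all released -> runs and releases mu5
  task-1 waits on mu6 and mu15 — all released -> runs and releases mu14
  task-5 waits on mu6 — all released -> runs and releases mu20 and mu13


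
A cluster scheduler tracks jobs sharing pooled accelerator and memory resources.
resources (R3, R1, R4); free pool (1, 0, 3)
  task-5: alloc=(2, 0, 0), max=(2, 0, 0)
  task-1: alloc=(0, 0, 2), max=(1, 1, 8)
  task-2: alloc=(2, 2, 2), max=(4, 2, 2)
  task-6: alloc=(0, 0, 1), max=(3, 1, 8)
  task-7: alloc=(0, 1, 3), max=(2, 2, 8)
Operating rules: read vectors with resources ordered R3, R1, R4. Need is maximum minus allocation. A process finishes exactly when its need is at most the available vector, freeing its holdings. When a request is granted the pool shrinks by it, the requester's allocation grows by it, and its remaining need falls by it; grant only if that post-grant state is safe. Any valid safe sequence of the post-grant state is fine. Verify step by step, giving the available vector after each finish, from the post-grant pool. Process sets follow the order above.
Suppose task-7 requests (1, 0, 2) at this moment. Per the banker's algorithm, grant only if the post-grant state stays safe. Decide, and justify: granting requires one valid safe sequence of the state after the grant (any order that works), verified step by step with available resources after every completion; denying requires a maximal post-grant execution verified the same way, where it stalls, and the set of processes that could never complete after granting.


GRANT — the state after the grant stays safe, e.g. via task-5, task-2, task-7, task-6, task-1.
Key observation: even at the reduced pool (0, 0, 1), task-5 fits immediately, so safety survives the grant.
Step-by-step check of the post-grant state:
  pool = (0, 0, 1)
  task-5: need (0, 0, 0) fits (0, 0, 1); releases (2, 0, 0), pool now (2, 0, 1)
  task-2: need (2, 0, 0) fits (2, 0, 1); releases (2, 2, 2), pool now (4, 2, 3)
  task-7: need (1, 1, 3) fits (4, 2, 3); releases (1, 1, 5), pool now (5, 3, 8)
  task-6: need (3, 1, 7) fits (5, 3, 8); releases (0, 0, 1), pool now (5, 3, 9)
  task-1: need (1, 1, 6) fits (5, 3, 9); releases (0, 0, 2), pool now (5, 3, 11)


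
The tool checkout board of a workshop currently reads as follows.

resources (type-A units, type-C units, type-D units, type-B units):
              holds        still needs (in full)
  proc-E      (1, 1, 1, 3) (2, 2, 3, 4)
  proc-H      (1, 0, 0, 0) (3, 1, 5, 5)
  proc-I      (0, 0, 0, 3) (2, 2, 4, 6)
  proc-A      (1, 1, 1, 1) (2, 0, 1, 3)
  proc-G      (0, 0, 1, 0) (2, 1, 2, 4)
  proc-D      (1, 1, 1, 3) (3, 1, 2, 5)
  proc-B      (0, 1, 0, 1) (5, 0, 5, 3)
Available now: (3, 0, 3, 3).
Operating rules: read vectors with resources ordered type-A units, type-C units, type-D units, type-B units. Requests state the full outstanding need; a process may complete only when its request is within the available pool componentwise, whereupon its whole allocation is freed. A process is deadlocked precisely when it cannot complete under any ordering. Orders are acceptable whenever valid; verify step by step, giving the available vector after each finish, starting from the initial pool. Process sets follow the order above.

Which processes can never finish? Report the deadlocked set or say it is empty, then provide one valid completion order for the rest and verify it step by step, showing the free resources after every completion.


Deadlocked: proc-E, proc-H, proc-I, proc-D and proc-B.
Key observation: after proc-A, proc-G the pool peaks at (4, 1, 5, 4), and each blocked process is short somewhere: proc-E on type-C units; proc-H on type-B units; proc-I on type-C units, type-B units; proc-D on type-B units; proc-B on type-A units.
One completion order for the rest: proc-A, proc-G. Verifying each step:
  pool = (3, 0, 3, 3)
  proc-A needs (2, 0, 1, 3) <= (3, 0, 3, 3) -> finishes; pool += (1, 1, 1, 1) = (4, 1, 4, 4)
  proc-G needs (2, 1, 2, 4) <= (4, 1, 4, 4) -> finishes; pool += (0, 0, 1, 0) = (4, 1, 5, 4)
The stuck group stays short no matter what:
  proc-E cannot run: need (2, 2, 3, 4) vs free (4, 1, 5, 4) (insufficient type-C units)
  proc-H cannot run: need (3, 1, 5, 5) vs free (4, 1, 5, 4) (insufficient type-B units)
  proc-I cannot run: need (2, 2, 4, 6) vs free (4, 1, 5, 4) (insufficient type-C units and type-B units)
  proc-D cannot run: need (3, 1, 2, 5) vs free (4, 1, 5, 4) (insufficient type-B units)
  proc-B cannot run: need (5, 0, 5, 3) vs free (4, 1, 5, 4) (insufficient type-A units)


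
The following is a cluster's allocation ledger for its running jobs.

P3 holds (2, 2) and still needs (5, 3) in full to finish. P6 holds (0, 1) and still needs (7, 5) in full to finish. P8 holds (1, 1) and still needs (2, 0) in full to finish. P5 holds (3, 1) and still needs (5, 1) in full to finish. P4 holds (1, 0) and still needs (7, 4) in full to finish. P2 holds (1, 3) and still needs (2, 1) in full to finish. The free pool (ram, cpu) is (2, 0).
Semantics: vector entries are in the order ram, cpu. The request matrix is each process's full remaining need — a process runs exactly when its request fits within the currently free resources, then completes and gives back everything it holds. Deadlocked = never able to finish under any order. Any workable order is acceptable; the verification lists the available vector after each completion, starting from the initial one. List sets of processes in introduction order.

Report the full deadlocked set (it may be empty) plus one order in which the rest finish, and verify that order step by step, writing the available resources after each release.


Deadlocked: P3, P6, P5 and P4.
Key observation: P8, P2 can finish, but then (4, 4) is all there is, and the blocked group's ram demands exceed it.
The rest can finish in the order P8, P2. Verifying each step:
  pool = (2, 0)
  run P8 (needs (2, 0), free (2, 0)); after release of (1, 1) the pool is (3, 1)
  run P2 (needs (2, 1), free (3, 1)); after release of (1, 3) the pool is (4, 4)
The blocked processes can never fit:
  P3 cannot run: need (5, 3) vs free (4, 4) (insufficient ram)
  P6 cannot run: need (7, 5) vs free (4, 4) (insufficient ram and cpu)
  P5 cannot run: need (5, 1) vs free (4, 4) (insufficient ram)
  P4 cannot run: need (7, 4) vs free (4, 4) (insufficient ram)


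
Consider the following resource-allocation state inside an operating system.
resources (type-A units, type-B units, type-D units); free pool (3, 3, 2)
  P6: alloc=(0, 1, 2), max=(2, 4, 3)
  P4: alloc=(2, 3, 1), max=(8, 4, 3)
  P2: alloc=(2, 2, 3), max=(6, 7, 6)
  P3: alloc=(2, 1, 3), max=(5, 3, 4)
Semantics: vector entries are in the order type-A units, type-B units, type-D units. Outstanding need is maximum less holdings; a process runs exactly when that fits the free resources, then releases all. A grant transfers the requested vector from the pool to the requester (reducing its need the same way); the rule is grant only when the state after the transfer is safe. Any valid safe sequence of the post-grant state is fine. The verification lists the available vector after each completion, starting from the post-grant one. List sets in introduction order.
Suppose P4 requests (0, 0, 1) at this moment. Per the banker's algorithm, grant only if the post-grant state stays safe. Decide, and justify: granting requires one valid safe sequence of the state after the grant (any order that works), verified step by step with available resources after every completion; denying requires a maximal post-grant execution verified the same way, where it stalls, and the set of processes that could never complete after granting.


GRANT. The post-grant state is safe; one safe sequence: P6, P3, P2, P4.
Key observation: granting shrinks the pool to (3, 3, 1), yet P6 still fits and the chain goes through.
Step-by-step check of the post-grant state:
  pool = (3, 3, 1)
  P6: need (2, 3, 1) fits (3, 3, 1); releases (0, 1, 2), pool now (3, 4, 3)
  P3: need (3, 2, 1) fits (3, 4, 3); releases (2, 1, 3), pool now (5, 5, 6)
  P2: need (4, 5, 3) fits (5, 5, 6); releases (2, 2, 3), pool now (7, 7, 9)
  P4: need (6, 1, 1) fits (7, 7, 9); releases (2, 3, 2), pool now (9, 10, 11)


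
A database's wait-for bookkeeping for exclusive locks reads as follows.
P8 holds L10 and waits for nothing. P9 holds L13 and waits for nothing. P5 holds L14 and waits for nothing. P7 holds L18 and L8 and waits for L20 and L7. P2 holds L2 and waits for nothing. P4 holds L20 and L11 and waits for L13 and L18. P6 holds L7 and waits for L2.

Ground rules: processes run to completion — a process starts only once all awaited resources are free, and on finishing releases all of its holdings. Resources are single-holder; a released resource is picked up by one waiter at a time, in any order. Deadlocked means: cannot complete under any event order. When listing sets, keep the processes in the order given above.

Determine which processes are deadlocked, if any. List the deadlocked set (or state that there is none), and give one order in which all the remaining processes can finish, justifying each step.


Deadlocked: P7 and P4.
Key observation: the wait chain closes on itself along P7 -> P4 -> P7; no other process is dragged down with it.
The rest can finish in the order P2, P5, P6, P8, P9.
Check, step by step:
  run P2 (it waits on nothing); releases L2
  run P5 (it waits on nothing); releases L14
  P6 waits on L2 — all released -> runs and releases L7
  run P8 (it waits on nothing); releases L10
  run P9 (it waits on nothing); releases L13


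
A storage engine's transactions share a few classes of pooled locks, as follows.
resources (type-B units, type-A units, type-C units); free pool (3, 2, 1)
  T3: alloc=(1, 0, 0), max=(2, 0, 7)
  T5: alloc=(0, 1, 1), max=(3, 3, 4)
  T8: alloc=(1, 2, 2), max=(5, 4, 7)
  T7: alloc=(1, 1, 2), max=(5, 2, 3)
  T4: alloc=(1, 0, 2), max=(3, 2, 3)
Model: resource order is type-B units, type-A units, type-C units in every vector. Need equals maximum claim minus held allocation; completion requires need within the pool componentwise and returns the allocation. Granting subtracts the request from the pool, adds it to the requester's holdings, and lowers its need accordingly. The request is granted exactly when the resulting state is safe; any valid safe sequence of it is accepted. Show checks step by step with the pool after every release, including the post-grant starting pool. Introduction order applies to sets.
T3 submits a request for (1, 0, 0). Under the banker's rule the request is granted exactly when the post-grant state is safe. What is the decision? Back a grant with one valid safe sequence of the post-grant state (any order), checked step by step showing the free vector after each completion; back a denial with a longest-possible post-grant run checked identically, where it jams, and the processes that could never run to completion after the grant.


DENY — the pretend-granted state is unsafe.
Key observation: after T4, T5 the pool peaks at (3, 3, 4), and each blocked process is short somewhere: T3 on type-C units; T8 on type-B units, type-C units; T7 on type-B units.
Pretend the grant happened; the run T4, T5 goes as far as possible. Verifying each step:
  pool = (2, 2, 1)
  run T4 (needs (2, 2, 1), free (2, 2, 1)); after release of (1, 0, 2) the pool is (3, 2, 3)
  run T5 (needs (3, 2, 3), free (3, 2, 3)); after release of (0, 1, 1) the pool is (3, 3, 4)
  T3 still needs (0, 0, 7) but only (3, 3, 4) is free — short on type-C units
  T8 still needs (4, 2, 5) but only (3, 3, 4) is free — short on type-B units and type-C units
  T7 still needs (4, 1, 1) but only (3, 3, 4) is free — short on type-B units
Post-grant, the permanently blocked set is T3, T8 and T7.


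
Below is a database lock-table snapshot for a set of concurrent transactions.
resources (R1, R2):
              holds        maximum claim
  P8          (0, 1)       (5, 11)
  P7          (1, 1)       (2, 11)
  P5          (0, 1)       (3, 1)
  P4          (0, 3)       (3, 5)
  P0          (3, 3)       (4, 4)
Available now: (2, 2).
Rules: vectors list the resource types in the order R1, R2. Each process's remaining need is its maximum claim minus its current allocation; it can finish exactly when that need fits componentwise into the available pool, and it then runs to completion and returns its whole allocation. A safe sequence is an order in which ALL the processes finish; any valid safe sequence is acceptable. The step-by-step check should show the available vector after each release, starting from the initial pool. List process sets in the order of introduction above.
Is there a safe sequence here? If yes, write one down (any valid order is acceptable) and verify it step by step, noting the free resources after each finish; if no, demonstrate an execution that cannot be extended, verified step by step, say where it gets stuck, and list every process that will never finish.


UNSAFE.
Key observation: even finishing P0, P4, P5 leaves just (5, 9) free — too little R2 for any of the remaining processes.
The run P0, P4, P5 cannot be extended any further. Verifying each step:
  pool = (2, 2)
  P0: need (1, 1) fits (2, 2); releases (3, 3), pool now (5, 5)
  P4: need (3, 2) fits (5, 5); releases (0, 3), pool now (5, 8)
  P5: need (3, 0) fits (5, 8); releases (0, 1), pool now (5, 9)
  blocked: P8 wants (5, 10), pool (5, 9) — not enough R2
  blocked: P7 wants (1, 10), pool (5, 9) — not enough R2
Processes that can never finish: P8 and P7.


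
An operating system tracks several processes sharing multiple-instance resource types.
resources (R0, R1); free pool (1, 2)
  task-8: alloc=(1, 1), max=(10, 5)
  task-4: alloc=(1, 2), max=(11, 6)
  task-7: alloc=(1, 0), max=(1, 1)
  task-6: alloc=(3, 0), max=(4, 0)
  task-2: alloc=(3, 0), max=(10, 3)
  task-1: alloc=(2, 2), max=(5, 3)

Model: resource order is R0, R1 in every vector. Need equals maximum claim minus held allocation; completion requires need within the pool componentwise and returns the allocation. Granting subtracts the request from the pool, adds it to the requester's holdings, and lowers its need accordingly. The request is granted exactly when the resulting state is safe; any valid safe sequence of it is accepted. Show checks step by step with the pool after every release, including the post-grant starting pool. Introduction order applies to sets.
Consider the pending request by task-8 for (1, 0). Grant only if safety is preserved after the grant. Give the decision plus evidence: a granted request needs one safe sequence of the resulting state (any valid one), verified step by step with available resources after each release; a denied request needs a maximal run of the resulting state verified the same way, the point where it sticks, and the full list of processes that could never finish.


DENY — the pretend-granted state is unsafe.
Key observation: the wall is R0: completing task-7, task-6, task-1 brings the pool only to (6, 4), and all the rest need more.
Pretend the grant happened; the run task-7, task-6, task-1 goes as far as possible. Step-by-step check:
  pool = (0, 2)
  run task-7 (needs (0, 1), free (0, 2)); after release of (1, 0) the pool is (1, 2)
  run task-6 (needs (1, 0), free (1, 2)); after release of (3, 0) the pool is (4, 2)
  run task-1 (needs (3, 1), free (4, 2)); after release of (2, 2) the pool is (6, 4)
  blocked: task-8 wants (8, 4), pool (6, 4) — not enough R0
  blocked: task-4 wants (10, 4), pool (6, 4) — not enough R0
  blocked: task-2 wants (7, 3), pool (6, 4) — not enough R0
Post-grant, the permanently blocked set is task-8, task-4 and task-2.


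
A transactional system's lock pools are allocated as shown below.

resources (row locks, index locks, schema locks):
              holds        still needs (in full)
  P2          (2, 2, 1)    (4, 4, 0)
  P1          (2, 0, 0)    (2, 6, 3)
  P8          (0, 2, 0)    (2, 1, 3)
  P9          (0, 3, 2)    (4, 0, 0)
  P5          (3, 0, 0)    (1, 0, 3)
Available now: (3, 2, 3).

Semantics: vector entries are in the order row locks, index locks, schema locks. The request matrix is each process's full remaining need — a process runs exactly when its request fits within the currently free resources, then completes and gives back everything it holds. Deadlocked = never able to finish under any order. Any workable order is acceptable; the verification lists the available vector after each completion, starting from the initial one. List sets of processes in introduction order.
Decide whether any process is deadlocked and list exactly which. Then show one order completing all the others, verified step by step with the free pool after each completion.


Nothing here is deadlocked.
Key observation: P8 fits the free pool immediately, and its release cascades until everyone finishes.
A valid finishing order for the others: P8, P5, P9, P2, P1. Check, step by step:
  pool = (3, 2, 3)
  run P8 (needs (2, 1, 3), free (3, 2, 3)); after release of (0, 2, 0) the pool is (3, 4, 3)
  run P5 (needs (1, 0, 3), free (3, 4, 3)); after release of (3, 0, 0) the pool is (6, 4, 3)
  run P9 (needs (4, 0, 0), free (6, 4, 3)); after release of (0, 3, 2) the pool is (6, 7, 5)
  run P2 (needs (4, 4, 0), free (6, 7, 5)); after release of (2, 2, 1) the pool is (8, 9, 6)
  run P1 (needs (2, 6, 3), free (8, 9, 6)); after release of (2, 0, 0) the pool is (10, 9, 6)


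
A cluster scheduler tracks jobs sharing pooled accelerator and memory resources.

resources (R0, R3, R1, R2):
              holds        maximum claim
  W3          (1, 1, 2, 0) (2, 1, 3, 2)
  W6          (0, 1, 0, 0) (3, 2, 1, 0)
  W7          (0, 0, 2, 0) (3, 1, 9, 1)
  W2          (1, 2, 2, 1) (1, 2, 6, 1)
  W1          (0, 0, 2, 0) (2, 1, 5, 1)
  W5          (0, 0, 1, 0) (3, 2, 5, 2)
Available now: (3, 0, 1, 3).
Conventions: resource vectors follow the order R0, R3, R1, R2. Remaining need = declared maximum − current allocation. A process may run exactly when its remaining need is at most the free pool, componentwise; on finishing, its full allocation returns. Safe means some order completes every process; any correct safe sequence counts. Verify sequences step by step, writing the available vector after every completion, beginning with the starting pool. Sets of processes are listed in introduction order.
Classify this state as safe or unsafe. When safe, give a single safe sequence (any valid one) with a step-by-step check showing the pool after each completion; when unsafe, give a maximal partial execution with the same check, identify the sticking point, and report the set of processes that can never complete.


SAFE — a valid safe sequence is W3, W1, W2, W5, W6, W7.
Key observation: reading the order forward, W3 is the first process whose need (1, 0, 1, 2) meets the free pool (3, 0, 1, 3) exactly on a resource it requests.
Step-by-step check:
  pool = (3, 0, 1, 3)
  run W3 (needs (1, 0, 1, 2), free (3, 0, 1, 3)); after release of (1, 1, 2, 0) the pool is (4, 1, 3, 3)
  run W1 (needs (2, 1, 3, 1), free (4, 1, 3, 3)); after release of (0, 0, 2, 0) the pool is (4, 1, 5, 3)
  run W2 (needs (0, 0, 4, 0), free (4, 1, 5, 3)); after release of (1, 2, 2, 1) the pool is (5, 3, 7, 4)
  run W5 (needs (3, 2, 4, 2), free (5, 3, 7, 4)); after release of (0, 0, 1, 0) the pool is (5, 3, 8, 4)
  run W6 (needs (3, 1, 1, 0), free (5, 3, 8, 4)); after release of (0, 1, 0, 0) the pool is (5, 4, 8, 4)
  run W7 (needs (3, 1, 7, 1), free (5, 4, 8, 4)); after release of (0, 0, 2, 0) the pool is (5, 4, 10, 4)


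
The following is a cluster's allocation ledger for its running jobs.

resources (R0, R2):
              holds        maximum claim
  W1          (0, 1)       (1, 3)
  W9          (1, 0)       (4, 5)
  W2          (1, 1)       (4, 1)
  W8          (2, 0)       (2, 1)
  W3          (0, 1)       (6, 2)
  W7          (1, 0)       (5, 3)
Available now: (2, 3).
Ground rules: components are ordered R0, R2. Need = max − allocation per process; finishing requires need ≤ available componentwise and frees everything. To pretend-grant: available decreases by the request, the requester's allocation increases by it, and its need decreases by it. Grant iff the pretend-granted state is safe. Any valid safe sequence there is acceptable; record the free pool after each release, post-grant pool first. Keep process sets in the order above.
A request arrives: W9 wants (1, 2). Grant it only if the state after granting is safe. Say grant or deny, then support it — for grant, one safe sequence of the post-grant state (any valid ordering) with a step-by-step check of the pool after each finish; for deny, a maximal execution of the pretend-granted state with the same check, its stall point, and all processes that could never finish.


GRANT — the state after the grant stays safe, e.g. via W8, W2, W1, W7, W9, W3.
Key observation: the transfer keeps a workable pool ((1, 1)); W8 starts the safe sequence.
Verifying the post-grant state step by step:
  pool = (1, 1)
  run W8 (needs (0, 1), free (1, 1)); after release of (2, 0) the pool is (3, 1)
  run W2 (needs (3, 0), free (3, 1)); after release of (1, 1) the pool is (4, 2)
  run W1 (needs (1, 2), free (4, 2)); after release of (0, 1) the pool is (4, 3)
  run W7 (needs (4, 3), free (4, 3)); after release of (1, 0) the pool is (5, 3)
  run W9 (needs (2, 3), free (5, 3)); after release of (2, 2) the pool is (7, 5)
  run W3 (needs (6, 1), free (7, 5)); after release of (0, 1) the pool is (7, 6)


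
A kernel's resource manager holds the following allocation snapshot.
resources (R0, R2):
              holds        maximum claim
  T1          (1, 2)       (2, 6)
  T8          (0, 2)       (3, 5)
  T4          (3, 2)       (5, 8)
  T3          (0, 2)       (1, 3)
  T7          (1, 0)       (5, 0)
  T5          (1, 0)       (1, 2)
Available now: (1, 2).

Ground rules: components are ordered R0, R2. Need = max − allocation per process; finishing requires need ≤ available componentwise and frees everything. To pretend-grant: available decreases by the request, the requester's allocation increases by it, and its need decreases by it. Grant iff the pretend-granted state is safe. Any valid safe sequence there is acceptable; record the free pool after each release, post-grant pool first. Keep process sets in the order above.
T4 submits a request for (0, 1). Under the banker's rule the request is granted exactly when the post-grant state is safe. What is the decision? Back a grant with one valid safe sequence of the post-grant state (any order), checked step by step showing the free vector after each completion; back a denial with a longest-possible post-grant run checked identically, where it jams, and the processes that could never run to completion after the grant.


DENY — the pretend-granted state is unsafe.
Key observation: after T3, T5 the pool peaks at (2, 3), and each blocked process is short somewhere: T1 on R2; T8 on R0; T4 on R2; T7 on R0.
After a pretend grant, a maximal execution: T3, T5 — then nothing else fits. Walking it through:
  pool = (1, 1)
  run T3 (needs (1, 1), free (1, 1)); after release of (0, 2) the pool is (1, 3)
  run T5 (needs (0, 2), free (1, 3)); after release of (1, 0) the pool is (2, 3)
  T1 cannot run: need (1, 4) vs free (2, 3) (insufficient R2)
  T8 cannot run: need (3, 3) vs free (2, 3) (insufficient R0)
  T4 cannot run: need (2, 5) vs free (2, 3) (insufficient R2)
  T7 cannot run: need (4, 0) vs free (2, 3) (insufficient R0)
Post-grant, the permanently blocked set is T1, T8, T4 and T7.


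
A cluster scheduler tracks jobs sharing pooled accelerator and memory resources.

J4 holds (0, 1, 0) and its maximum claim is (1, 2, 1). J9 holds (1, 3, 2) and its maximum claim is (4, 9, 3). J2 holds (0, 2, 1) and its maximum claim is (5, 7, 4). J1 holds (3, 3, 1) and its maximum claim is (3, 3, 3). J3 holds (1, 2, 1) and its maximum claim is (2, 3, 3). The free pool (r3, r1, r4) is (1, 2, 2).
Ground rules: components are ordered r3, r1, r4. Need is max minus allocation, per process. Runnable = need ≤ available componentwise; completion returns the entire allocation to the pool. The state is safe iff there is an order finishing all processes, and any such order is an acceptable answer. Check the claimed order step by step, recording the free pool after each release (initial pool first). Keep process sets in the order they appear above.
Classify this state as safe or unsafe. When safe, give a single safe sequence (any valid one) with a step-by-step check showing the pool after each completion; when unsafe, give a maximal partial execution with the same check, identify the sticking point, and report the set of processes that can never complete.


The state is SAFE; one workable sequence: J4, J3, J1, J9, J2.
Key observation: J4 marks the first exact bind of the order: its need (1, 1, 1) fits the free (1, 2, 2) with zero slack on a requested resource.
Verifying each step:
  pool = (1, 2, 2)
  run J4 (needs (1, 1, 1), free (1, 2, 2)); after release of (0, 1, 0) the pool is (1, 3, 2)
  run J3 (needs (1, 1, 2), free (1, 3, 2)); after release of (1, 2, 1) the pool is (2, 5, 3)
  run J1 (needs (0, 0, 2), free (2, 5, 3)); after release of (3, 3, 1) the pool is (5, 8, 4)
  run J9 (needs (3, 6, 1), free (5, 8, 4)); after release of (1, 3, 2) the pool is (6, 11, 6)
  run J2 (needs (5, 5, 3), free (6, 11, 6)); after release of (0, 2, 1) the pool is (6, 13, 7)


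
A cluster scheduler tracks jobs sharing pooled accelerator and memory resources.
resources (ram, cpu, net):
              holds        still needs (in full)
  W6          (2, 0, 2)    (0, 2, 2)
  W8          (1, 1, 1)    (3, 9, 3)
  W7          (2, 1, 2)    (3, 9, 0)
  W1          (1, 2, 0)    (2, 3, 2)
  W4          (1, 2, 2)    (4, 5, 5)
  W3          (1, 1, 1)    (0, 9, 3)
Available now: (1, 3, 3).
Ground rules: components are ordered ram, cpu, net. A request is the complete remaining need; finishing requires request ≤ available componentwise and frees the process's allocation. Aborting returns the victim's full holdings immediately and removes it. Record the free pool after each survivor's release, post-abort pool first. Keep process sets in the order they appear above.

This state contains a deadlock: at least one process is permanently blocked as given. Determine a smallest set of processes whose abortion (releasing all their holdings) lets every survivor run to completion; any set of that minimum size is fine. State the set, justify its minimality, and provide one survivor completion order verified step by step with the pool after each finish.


Minimum abort set: W8 and W7.
Key observation: no ordering could ever have run W3 before the abort of W8 and W7; with (3, 2, 3) back in the pool it fits at step 4.
Minimality, checking each single-abort alternative: W6 alone leaves W8 blocked (short on cpu); W8 alone leaves W7 blocked (short on cpu); W7 alone leaves W8 blocked (short on cpu); W1 alone leaves W8 blocked (short on cpu); W4 alone leaves W8 blocked (short on cpu); W3 alone leaves W8 blocked (short on cpu).
The survivors complete as W6, W1, W4, W3. Step-by-step check (starting from the post-abort pool):
  pool = (4, 5, 6)
  run W6 (needs (0, 2, 2), free (4, 5, 6)); after release of (2, 0, 2) the pool is (6, 5, 8)
  run W1 (needs (2, 3, 2), free (6, 5, 8)); after release of (1, 2, 0) the pool is (7, 7, 8)
  run W4 (needs (4, 5, 5), free (7, 7, 8)); after release of (1, 2, 2) the pool is (8, 9, 10)
  run W3 (needs (0, 9, 3), free (8, 9, 10)); after release of (1, 1, 1) the pool is (9, 10, 11)


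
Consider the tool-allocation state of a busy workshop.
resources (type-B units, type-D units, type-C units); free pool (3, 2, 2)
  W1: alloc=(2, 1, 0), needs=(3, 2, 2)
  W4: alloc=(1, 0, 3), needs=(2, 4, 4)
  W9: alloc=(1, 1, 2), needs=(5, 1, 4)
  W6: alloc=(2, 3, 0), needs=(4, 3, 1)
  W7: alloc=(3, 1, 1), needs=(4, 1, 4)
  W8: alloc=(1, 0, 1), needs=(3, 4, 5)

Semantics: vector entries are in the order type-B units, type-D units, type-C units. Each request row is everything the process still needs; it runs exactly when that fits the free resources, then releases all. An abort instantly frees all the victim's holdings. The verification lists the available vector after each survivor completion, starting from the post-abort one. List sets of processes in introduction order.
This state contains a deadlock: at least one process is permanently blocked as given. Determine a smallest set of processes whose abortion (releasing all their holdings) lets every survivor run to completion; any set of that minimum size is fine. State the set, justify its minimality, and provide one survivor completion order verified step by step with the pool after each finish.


Minimum abort set: W4.
Key observation: no ordering could ever have run W9 before the abort of W4; with (1, 0, 3) back in the pool it fits at step 2.
Why nothing smaller works: aborting no one leaves the state deadlocked as given.
The survivors complete as W1, W9, W6, W7, W8. Walking it through (starting from the post-abort pool):
  pool = (4, 2, 5)
  run W1 (needs (3, 2, 2), free (4, 2, 5)); after release of (2, 1, 0) the pool is (6, 3, 5)
  run W9 (needs (5, 1, 4), free (6, 3, 5)); after release of (1, 1, 2) the pool is (7, 4, 7)
  run W6 (needs (4, 3, 1), free (7, 4, 7)); after release of (2, 3, 0) the pool is (9, 7, 7)
  run W7 (needs (4, 1, 4), free (9, 7, 7)); after release of (3, 1, 1) the pool is (12, 8, 8)
  run W8 (needs (3, 4, 5), free (12, 8, 8)); after release of (1, 0, 1) the pool is (13, 8, 9)


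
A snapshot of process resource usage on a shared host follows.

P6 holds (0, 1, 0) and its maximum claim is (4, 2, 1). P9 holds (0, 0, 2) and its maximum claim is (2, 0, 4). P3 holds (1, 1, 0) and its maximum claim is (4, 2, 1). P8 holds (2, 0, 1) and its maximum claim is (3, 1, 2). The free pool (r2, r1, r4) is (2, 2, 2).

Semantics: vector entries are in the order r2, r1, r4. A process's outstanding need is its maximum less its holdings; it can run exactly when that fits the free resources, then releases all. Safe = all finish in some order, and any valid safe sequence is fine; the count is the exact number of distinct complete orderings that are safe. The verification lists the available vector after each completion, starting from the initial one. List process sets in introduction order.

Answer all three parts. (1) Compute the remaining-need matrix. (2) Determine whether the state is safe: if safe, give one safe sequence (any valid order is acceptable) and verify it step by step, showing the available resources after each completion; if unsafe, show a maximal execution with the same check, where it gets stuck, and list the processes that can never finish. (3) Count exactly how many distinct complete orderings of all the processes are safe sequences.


(1) Outstanding need per process (order r2, r1, r4):
  P6: (4, 1, 1)
  P9: (2, 0, 2)
  P3: (3, 1, 1)
  P8: (1, 1, 1)
(2) SAFE — a valid safe sequence is P9, P8, P6, P3.
Key observation: P9 marks the first exact bind of the order: its need (2, 0, 2) fits the free (2, 2, 2) with zero slack on a requested resource.
Check, step by step:
  pool = (2, 2, 2)
  P9: need (2, 0, 2) fits (2, 2, 2); releases (0, 0, 2), pool now (2, 2, 4)
  P8: need (1, 1, 1) fits (2, 2, 4); releases (2, 0, 1), pool now (4, 2, 5)
  P6: need (4, 1, 1) fits (4, 2, 5); releases (0, 1, 0), pool now (4, 3, 5)
  P3: need (3, 1, 1) fits (4, 3, 5); releases (1, 1, 0), pool now (5, 4, 5)
(3) Precisely 8 of the possible complete orderings are safe sequences.


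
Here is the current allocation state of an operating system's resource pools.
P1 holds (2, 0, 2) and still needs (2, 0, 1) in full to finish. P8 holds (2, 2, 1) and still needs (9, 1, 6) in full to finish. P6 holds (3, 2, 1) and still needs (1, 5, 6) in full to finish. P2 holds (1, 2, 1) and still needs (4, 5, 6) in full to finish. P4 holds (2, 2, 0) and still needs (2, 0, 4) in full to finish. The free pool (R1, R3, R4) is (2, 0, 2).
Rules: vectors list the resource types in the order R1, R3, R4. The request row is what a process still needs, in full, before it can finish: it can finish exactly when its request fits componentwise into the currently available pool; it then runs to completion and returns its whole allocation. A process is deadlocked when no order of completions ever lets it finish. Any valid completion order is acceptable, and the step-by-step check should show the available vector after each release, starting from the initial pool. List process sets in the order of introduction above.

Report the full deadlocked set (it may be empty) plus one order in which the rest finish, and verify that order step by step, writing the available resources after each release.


Deadlocked: P8, P6 and P2.
Key observation: the wall is R4: completing P1, P4 brings the pool only to (6, 2, 4), and all the rest need more.
The rest can finish in the order P1, P4. Verifying each step:
  pool = (2, 0, 2)
  P1: need (2, 0, 1) fits (2, 0, 2); releases (2, 0, 2), pool now (4, 0, 4)
  P4: need (2, 0, 4) fits (4, 0, 4); releases (2, 2, 0), pool now (6, 2, 4)
The stuck group stays short no matter what:
  P8 still needs (9, 1, 6) but only (6, 2, 4) is free — short on R1 and R4
  P6 still needs (1, 5, 6) but only (6, 2, 4) is free — short on R3 and R4
  P2 still needs (4, 5, 6) but only (6, 2, 4) is free — short on R3 and R4


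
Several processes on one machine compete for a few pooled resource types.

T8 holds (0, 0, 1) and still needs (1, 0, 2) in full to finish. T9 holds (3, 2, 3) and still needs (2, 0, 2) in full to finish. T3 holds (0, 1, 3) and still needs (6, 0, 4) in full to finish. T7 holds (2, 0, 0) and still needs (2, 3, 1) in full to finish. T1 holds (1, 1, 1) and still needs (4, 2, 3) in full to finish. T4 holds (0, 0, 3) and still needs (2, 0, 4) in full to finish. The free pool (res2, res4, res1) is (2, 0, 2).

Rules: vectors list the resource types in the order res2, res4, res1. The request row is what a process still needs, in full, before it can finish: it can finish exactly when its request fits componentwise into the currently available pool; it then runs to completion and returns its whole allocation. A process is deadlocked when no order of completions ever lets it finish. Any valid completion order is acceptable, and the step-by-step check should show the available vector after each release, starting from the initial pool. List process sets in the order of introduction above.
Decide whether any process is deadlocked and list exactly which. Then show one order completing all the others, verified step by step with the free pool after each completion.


No process is deadlocked.
Key observation: there is always a runnable process — T9 first — so the state unwinds completely.
One completion order for the rest: T9, T1, T3, T7, T8, T4. Step-by-step check:
  pool = (2, 0, 2)
  T9: need (2, 0, 2) fits (2, 0, 2); releases (3, 2, 3), pool now (5, 2, 5)
  T1: need (4, 2, 3) fits (5, 2, 5); releases (1, 1, 1), pool now (6, 3, 6)
  T3: need (6, 0, 4) fits (6, 3, 6); releases (0, 1, 3), pool now (6, 4, 9)
  T7: need (2, 3, 1) fits (6, 4, 9); releases (2, 0, 0), pool now (8, 4, 9)
  T8: need (1, 0, 2) fits (8, 4, 9); releases (0, 0, 1), pool now (8, 4, 10)
  T4: need (2, 0, 4) fits (8, 4, 10); releases (0, 0, 3), pool now (8, 4, 13)
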